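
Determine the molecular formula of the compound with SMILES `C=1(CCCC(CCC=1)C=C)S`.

Heavy atoms from the SMILES: 10 C, 1 S.
Implicit hydrogens by atom environment:
  6 × C: 2 H each → 12
  3 × C: 1 H each → 3
  1 × C: no H
  1 × S: 1 H
  Total hydrogens = 16.
Molecular formula: C10H16S

C10H16S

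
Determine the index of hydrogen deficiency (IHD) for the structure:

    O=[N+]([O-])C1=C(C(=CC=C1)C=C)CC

Molecular formula from the SMILES: C10H11NO2.
DoU = (2C + 2 + N − H − X)/2 = (2·10 + 2 + 1 − 11 − 0)/2 = 12/2 = 6.
(Structurally: 1 ring(s) + 5 π bond(s) = 6.)

6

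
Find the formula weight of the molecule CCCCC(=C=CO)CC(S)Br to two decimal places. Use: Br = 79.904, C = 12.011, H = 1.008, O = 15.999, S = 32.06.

Molecular formula: C9H15BrOS.
M = 1×79.904 + 9×12.011 + 15×1.008 + 1×15.999 + 1×32.06 = 251.18 g/mol.

251.18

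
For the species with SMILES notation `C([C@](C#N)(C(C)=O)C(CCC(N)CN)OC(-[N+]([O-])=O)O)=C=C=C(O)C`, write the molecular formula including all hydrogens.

C15H22N4O6

Heavy atoms from the SMILES: 15 C, 4 N, 6 O.
Implicit hydrogens by atom environment:
  6 × C: no H
  4 × C: 1 H each → 4
  3 × C: 2 H each → 6
  3 × O: no H
  2 × C: 3 H each → 6
  2 × N: 2 H each → 4
  2 × O: 1 H each → 2
  1 × N: no H
  1 × N (charge +1): no H
  1 × O (charge -1): no H
  Total hydrogens = 22.
Molecular formula: C15H22N4O6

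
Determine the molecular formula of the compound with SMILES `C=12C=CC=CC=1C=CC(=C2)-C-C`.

Heavy atoms from the SMILES: 12 C.
Implicit hydrogens by atom environment:
  7 × C (aromatic): 1 H each → 7
  3 × C (aromatic): no H
  1 × C: 3 H
  1 × C: 2 H
  Total hydrogens = 12.
Molecular formula: C12H12

C12H12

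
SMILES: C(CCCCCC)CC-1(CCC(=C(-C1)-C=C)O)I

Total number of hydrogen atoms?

Hydrogens are implicit in SMILES; fill each atom to its normal valence:
  11 × C: 2 H each → 22
  3 × C: no H
  1 × C: 3 H
  1 × C: 1 H
  1 × I: no H
  1 × O: 1 H
  Total hydrogens = 27.

27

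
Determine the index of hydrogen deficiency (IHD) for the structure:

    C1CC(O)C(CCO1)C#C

3

Molecular formula from the SMILES: C8H12O2.
DoU = (2C + 2 + N − H − X)/2 = (2·8 + 2 + 0 − 12 − 0)/2 = 6/2 = 3.
(Structurally: 1 ring(s) + 2 π bond(s) = 3.)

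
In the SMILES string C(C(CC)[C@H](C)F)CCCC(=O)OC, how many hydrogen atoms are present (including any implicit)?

Hydrogens are implicit in SMILES; fill each atom to its normal valence:
  5 × C: 2 H each → 10
  3 × C: 3 H each → 9
  2 × C: 1 H each → 2
  2 × O: no H
  1 × C: no H
  1 × F: no H
  Total hydrogens = 21.

21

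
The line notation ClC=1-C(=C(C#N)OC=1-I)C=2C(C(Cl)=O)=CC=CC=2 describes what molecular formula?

C12H4Cl2INO2

Heavy atoms from the SMILES: 12 C, 2 Cl, 1 I, 1 N, 2 O.
Implicit hydrogens by atom environment:
  6 × C (aromatic): no H
  4 × C (aromatic): 1 H each → 4
  2 × C: no H
  2 × Cl: no H
  1 × I: no H
  1 × N: no H
  1 × O (aromatic): no H
  1 × O: no H
  Total hydrogens = 4.
Molecular formula: C12H4Cl2INO2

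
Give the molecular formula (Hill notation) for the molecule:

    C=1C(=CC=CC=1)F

Heavy atoms from the SMILES: 6 C, 1 F.
Implicit hydrogens by atom environment:
  5 × C (aromatic): 1 H each → 5
  1 × C (aromatic): no H
  1 × F: no H
  Total hydrogens = 5.
Molecular formula: C6H5F

C6H5F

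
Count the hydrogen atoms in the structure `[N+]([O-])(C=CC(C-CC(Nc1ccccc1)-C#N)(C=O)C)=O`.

17

Hydrogens are implicit in SMILES; fill each atom to its normal valence:
  5 × C (aromatic): 1 H each → 5
  4 × C: 1 H each → 4
  2 × C: 2 H each → 4
  2 × C: no H
  2 × O: no H
  1 × C: 3 H
  1 × C (aromatic): no H
  1 × N: 1 H
  1 × N: no H
  1 × N (charge +1): no H
  1 × O (charge -1): no H
  Total hydrogens = 17.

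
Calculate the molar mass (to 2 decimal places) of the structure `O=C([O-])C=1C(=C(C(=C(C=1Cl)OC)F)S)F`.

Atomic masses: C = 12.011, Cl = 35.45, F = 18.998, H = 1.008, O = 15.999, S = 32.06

253.62

Molecular formula: C8H4ClF2O3S-.
M = 8×12.011 + 1×35.45 + 2×18.998 + 4×1.008 + 3×15.999 + 1×32.06 = 253.62 g/mol.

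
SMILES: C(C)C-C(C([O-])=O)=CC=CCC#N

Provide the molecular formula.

Heavy atoms from the SMILES: 10 C, 1 N, 2 O.
Implicit hydrogens by atom environment:
  3 × C: 2 H each → 6
  3 × C: 1 H each → 3
  3 × C: no H
  1 × C: 3 H
  1 × N: no H
  1 × O: no H
  1 × O (charge -1): no H
  Total hydrogens = 12.
Net charge -1.
Molecular formula: C10H12NO2-

C10H12NO2-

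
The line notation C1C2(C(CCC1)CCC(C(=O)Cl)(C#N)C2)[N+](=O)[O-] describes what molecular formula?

Heavy atoms from the SMILES: 12 C, 1 Cl, 2 N, 3 O.
Implicit hydrogens by atom environment:
  7 × C: 2 H each → 14
  4 × C: no H
  2 × O: no H
  1 × C: 1 H
  1 × Cl: no H
  1 × N (charge +1): no H
  1 × N: no H
  1 × O (charge -1): no H
  Total hydrogens = 15.
Molecular formula: C12H15ClN2O3

C12H15ClN2O3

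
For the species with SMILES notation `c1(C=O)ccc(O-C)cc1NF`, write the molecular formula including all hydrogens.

Heavy atoms from the SMILES: 8 C, 1 F, 1 N, 2 O.
Implicit hydrogens by atom environment:
  3 × C (aromatic): 1 H each → 3
  3 × C (aromatic): no H
  2 × O: no H
  1 × C: 3 H
  1 × C: 1 H
  1 × F: no H
  1 × N: 1 H
  Total hydrogens = 8.
Molecular formula: C8H8FNO2

C8H8FNO2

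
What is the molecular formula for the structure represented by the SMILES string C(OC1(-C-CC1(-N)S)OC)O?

C6H13NO3S

Heavy atoms from the SMILES: 6 C, 1 N, 3 O, 1 S.
Implicit hydrogens by atom environment:
  3 × C: 2 H each → 6
  2 × C: no H
  2 × O: no H
  1 × C: 3 H
  1 × N: 2 H
  1 × O: 1 H
  1 × S: 1 H
  Total hydrogens = 13.
Molecular formula: C6H13NO3S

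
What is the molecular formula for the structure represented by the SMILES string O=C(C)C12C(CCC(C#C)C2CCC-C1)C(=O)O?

C15H20O3

Heavy atoms from the SMILES: 15 C, 3 O.
Implicit hydrogens by atom environment:
  6 × C: 2 H each → 12
  4 × C: 1 H each → 4
  4 × C: no H
  2 × O: no H
  1 × C: 3 H
  1 × O: 1 H
  Total hydrogens = 20.
Molecular formula: C15H20O3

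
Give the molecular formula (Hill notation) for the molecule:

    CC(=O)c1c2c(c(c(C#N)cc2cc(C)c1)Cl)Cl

C14H9Cl2NO

Heavy atoms from the SMILES: 14 C, 2 Cl, 1 N, 1 O.
Implicit hydrogens by atom environment:
  7 × C (aromatic): no H
  3 × C (aromatic): 1 H each → 3
  2 × C: 3 H each → 6
  2 × C: no H
  2 × Cl: no H
  1 × N: no H
  1 × O: no H
  Total hydrogens = 9.
Molecular formula: C14H9Cl2NO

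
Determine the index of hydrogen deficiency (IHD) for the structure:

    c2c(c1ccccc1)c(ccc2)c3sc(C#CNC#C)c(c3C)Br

15

Molecular formula from the SMILES: C21H14BrNS.
DoU = (2C + 2 + N − H − X)/2 = (2·21 + 2 + 1 − 14 − 1)/2 = 30/2 = 15.
(Structurally: 3 ring(s) + 12 π bond(s) = 15.)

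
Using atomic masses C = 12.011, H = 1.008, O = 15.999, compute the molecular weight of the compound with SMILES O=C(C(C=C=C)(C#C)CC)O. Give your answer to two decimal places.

150.18

Molecular formula: C9H10O2.
M = 9×12.011 + 10×1.008 + 2×15.999 = 150.18 g/mol.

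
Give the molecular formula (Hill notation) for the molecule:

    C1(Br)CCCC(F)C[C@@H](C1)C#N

Heavy atoms from the SMILES: 1 Br, 9 C, 1 F, 1 N.
Implicit hydrogens by atom environment:
  5 × C: 2 H each → 10
  3 × C: 1 H each → 3
  1 × Br: no H
  1 × C: no H
  1 × F: no H
  1 × N: no H
  Total hydrogens = 13.
Molecular formula: C9H13BrFN

C9H13BrFN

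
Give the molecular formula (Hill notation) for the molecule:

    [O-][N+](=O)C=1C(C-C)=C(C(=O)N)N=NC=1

C7H8N4O3

Heavy atoms from the SMILES: 7 C, 4 N, 3 O.
Implicit hydrogens by atom environment:
  3 × C (aromatic): no H
  2 × N (aromatic): no H
  2 × O: no H
  1 × C: 3 H
  1 × C: 2 H
  1 × C (aromatic): 1 H
  1 × C: no H
  1 × N: 2 H
  1 × N (charge +1): no H
  1 × O (charge -1): no H
  Total hydrogens = 8.
Molecular formula: C7H8N4O3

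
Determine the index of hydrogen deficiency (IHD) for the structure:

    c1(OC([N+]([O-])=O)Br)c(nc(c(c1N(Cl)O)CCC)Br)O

5

Molecular formula from the SMILES: C9H10Br2ClN3O5.
DoU = (2C + 2 + N − H − X)/2 = (2·9 + 2 + 3 − 10 − 3)/2 = 10/2 = 5.
(Structurally: 1 ring(s) + 4 π bond(s) = 5.)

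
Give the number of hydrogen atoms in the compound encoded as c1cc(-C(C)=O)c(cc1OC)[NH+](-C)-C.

16

Hydrogens are implicit in SMILES; fill each atom to its normal valence:
  4 × C: 3 H each → 12
  3 × C (aromatic): 1 H each → 3
  3 × C (aromatic): no H
  2 × O: no H
  1 × C: no H
  1 × N (charge +1): 1 H
  Total hydrogens = 16.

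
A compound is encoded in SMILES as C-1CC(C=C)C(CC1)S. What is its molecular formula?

Heavy atoms from the SMILES: 8 C, 1 S.
Implicit hydrogens by atom environment:
  5 × C: 2 H each → 10
  3 × C: 1 H each → 3
  1 × S: 1 H
  Total hydrogens = 14.
Molecular formula: C8H14S

C8H14S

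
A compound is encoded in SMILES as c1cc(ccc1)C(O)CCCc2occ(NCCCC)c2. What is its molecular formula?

C18H25NO2

Heavy atoms from the SMILES: 18 C, 1 N, 2 O.
Implicit hydrogens by atom environment:
  7 × C (aromatic): 1 H each → 7
  6 × C: 2 H each → 12
  3 × C (aromatic): no H
  1 × C: 3 H
  1 × C: 1 H
  1 × N: 1 H
  1 × O: 1 H
  1 × O (aromatic): no H
  Total hydrogens = 25.
Molecular formula: C18H25NO2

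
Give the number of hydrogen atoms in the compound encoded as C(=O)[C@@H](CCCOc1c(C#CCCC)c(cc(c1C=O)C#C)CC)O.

Hydrogens are implicit in SMILES; fill each atom to its normal valence:
  6 × C: 2 H each → 12
  5 × C (aromatic): no H
  4 × C: 1 H each → 4
  3 × C: no H
  3 × O: no H
  2 × C: 3 H each → 6
  1 × C (aromatic): 1 H
  1 × O: 1 H
  Total hydrogens = 24.

24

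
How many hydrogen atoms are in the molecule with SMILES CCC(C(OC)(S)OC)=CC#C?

14

Hydrogens are implicit in SMILES; fill each atom to its normal valence:
  3 × C: 3 H each → 9
  3 × C: no H
  2 × C: 1 H each → 2
  2 × O: no H
  1 × C: 2 H
  1 × S: 1 H
  Total hydrogens = 14.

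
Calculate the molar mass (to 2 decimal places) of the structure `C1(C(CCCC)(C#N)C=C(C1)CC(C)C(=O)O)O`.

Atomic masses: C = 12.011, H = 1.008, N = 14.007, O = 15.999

251.33

Molecular formula: C14H21NO3.
M = 14×12.011 + 21×1.008 + 1×14.007 + 3×15.999 = 251.33 g/mol.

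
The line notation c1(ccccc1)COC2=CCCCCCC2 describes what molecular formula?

C15H20O

Heavy atoms from the SMILES: 15 C, 1 O.
Implicit hydrogens by atom environment:
  7 × C: 2 H each → 14
  5 × C (aromatic): 1 H each → 5
  1 × C: 1 H
  1 × C: no H
  1 × C (aromatic): no H
  1 × O: no H
  Total hydrogens = 20.
Molecular formula: C15H20O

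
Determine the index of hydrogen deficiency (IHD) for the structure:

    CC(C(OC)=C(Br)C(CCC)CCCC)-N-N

Molecular formula from the SMILES: C13H27BrN2O.
DoU = (2C + 2 + N − H − X)/2 = (2·13 + 2 + 2 − 27 − 1)/2 = 2/2 = 1.
(Structurally: 0 ring(s) + 1 π bond(s) = 1.)

1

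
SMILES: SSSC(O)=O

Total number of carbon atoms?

The symbol for carbon appears 1 time in the SMILES.

1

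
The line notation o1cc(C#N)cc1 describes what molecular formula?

C5H3NO

Heavy atoms from the SMILES: 5 C, 1 N, 1 O.
Implicit hydrogens by atom environment:
  3 × C (aromatic): 1 H each → 3
  1 × C (aromatic): no H
  1 × C: no H
  1 × N: no H
  1 × O (aromatic): no H
  Total hydrogens = 3.
Molecular formula: C5H3NO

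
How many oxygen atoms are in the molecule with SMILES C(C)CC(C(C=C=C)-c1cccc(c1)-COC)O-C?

The symbol for oxygen appears 2 times in the SMILES.

2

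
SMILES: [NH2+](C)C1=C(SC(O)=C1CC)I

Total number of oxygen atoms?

The symbol for oxygen appears 1 time in the SMILES.

1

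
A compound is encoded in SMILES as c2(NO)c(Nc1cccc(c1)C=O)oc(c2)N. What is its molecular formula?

Heavy atoms from the SMILES: 11 C, 3 N, 3 O.
Implicit hydrogens by atom environment:
  5 × C (aromatic): 1 H each → 5
  5 × C (aromatic): no H
  2 × N: 1 H each → 2
  1 × C: 1 H
  1 × N: 2 H
  1 × O: 1 H
  1 × O (aromatic): no H
  1 × O: no H
  Total hydrogens = 11.
Molecular formula: C11H11N3O3

C11H11N3O3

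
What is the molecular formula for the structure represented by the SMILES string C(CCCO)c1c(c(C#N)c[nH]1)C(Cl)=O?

Heavy atoms from the SMILES: 10 C, 1 Cl, 2 N, 2 O.
Implicit hydrogens by atom environment:
  4 × C: 2 H each → 8
  3 × C (aromatic): no H
  2 × C: no H
  1 × C (aromatic): 1 H
  1 × Cl: no H
  1 × N (aromatic): 1 H
  1 × N: no H
  1 × O: 1 H
  1 × O: no H
  Total hydrogens = 11.
Molecular formula: C10H11ClN2O2

C10H11ClN2O2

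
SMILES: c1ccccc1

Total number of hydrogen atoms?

Hydrogens are implicit in SMILES; fill each atom to its normal valence:
  6 × C (aromatic): 1 H each → 6
  Total hydrogens = 6.

6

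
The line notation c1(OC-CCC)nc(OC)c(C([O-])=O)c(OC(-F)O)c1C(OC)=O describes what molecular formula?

Heavy atoms from the SMILES: 14 C, 1 F, 1 N, 8 O.
Implicit hydrogens by atom environment:
  6 × O: no H
  5 × C (aromatic): no H
  3 × C: 3 H each → 9
  3 × C: 2 H each → 6
  2 × C: no H
  1 × C: 1 H
  1 × F: no H
  1 × N (aromatic): no H
  1 × O: 1 H
  1 × O (charge -1): no H
  Total hydrogens = 17.
Net charge -1.
Molecular formula: C14H17FNO8-

C14H17FNO8-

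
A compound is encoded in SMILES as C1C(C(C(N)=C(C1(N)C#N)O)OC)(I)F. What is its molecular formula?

C8H11FIN3O2

Heavy atoms from the SMILES: 8 C, 1 F, 1 I, 3 N, 2 O.
Implicit hydrogens by atom environment:
  5 × C: no H
  2 × N: 2 H each → 4
  1 × C: 3 H
  1 × C: 2 H
  1 × C: 1 H
  1 × F: no H
  1 × I: no H
  1 × N: no H
  1 × O: 1 H
  1 × O: no H
  Total hydrogens = 11.
Molecular formula: C8H11FIN3O2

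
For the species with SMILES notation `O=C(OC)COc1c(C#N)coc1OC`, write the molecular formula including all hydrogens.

Heavy atoms from the SMILES: 9 C, 1 N, 5 O.
Implicit hydrogens by atom environment:
  4 × O: no H
  3 × C (aromatic): no H
  2 × C: 3 H each → 6
  2 × C: no H
  1 × C: 2 H
  1 × C (aromatic): 1 H
  1 × N: no H
  1 × O (aromatic): no H
  Total hydrogens = 9.
Molecular formula: C9H9NO5

C9H9NO5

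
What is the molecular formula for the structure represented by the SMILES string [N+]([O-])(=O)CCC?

C3H7NO2

Heavy atoms from the SMILES: 3 C, 1 N, 2 O.
Implicit hydrogens by atom environment:
  2 × C: 2 H each → 4
  1 × C: 3 H
  1 × N (charge +1): no H
  1 × O: no H
  1 × O (charge -1): no H
  Total hydrogens = 7.
Molecular formula: C3H7NO2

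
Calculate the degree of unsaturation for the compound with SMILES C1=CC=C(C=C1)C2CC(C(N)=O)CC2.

Molecular formula from the SMILES: C12H15NO.
DoU = (2C + 2 + N − H − X)/2 = (2·12 + 2 + 1 − 15 − 0)/2 = 12/2 = 6.
(Structurally: 2 ring(s) + 4 π bond(s) = 6.)

6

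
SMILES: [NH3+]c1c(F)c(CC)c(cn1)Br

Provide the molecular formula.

C7H9BrFN2+

Heavy atoms from the SMILES: 1 Br, 7 C, 1 F, 2 N.
Implicit hydrogens by atom environment:
  4 × C (aromatic): no H
  1 × Br: no H
  1 × C: 3 H
  1 × C: 2 H
  1 × C (aromatic): 1 H
  1 × F: no H
  1 × N (charge +1): 3 H
  1 × N (aromatic): no H
  Total hydrogens = 9.
Net charge +1.
Molecular formula: C7H9BrFN2+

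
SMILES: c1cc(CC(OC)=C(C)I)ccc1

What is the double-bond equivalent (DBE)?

Molecular formula from the SMILES: C11H13IO.
DoU = (2C + 2 + N − H − X)/2 = (2·11 + 2 + 0 − 13 − 1)/2 = 10/2 = 5.
(Structurally: 1 ring(s) + 4 π bond(s) = 5.)

5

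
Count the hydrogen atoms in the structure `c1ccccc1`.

Hydrogens are implicit in SMILES; fill each atom to its normal valence:
  6 × C (aromatic): 1 H each → 6
  Total hydrogens = 6.

6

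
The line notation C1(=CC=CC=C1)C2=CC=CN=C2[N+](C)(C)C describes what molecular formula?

Heavy atoms from the SMILES: 14 C, 2 N.
Implicit hydrogens by atom environment:
  8 × C (aromatic): 1 H each → 8
  3 × C: 3 H each → 9
  3 × C (aromatic): no H
  1 × N (aromatic): no H
  1 × N (charge +1): no H
  Total hydrogens = 17.
Net charge +1.
Molecular formula: C14H17N2+

C14H17N2+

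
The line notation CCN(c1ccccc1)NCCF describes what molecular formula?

C10H15FN2

Heavy atoms from the SMILES: 10 C, 1 F, 2 N.
Implicit hydrogens by atom environment:
  5 × C (aromatic): 1 H each → 5
  3 × C: 2 H each → 6
  1 × C: 3 H
  1 × C (aromatic): no H
  1 × F: no H
  1 × N: 1 H
  1 × N: no H
  Total hydrogens = 15.
Molecular formula: C10H15FN2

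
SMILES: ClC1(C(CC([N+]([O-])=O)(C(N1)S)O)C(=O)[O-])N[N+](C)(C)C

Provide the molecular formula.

C9H17ClN4O5S

Heavy atoms from the SMILES: 9 C, 1 Cl, 4 N, 5 O, 1 S.
Implicit hydrogens by atom environment:
  3 × C: 3 H each → 9
  3 × C: no H
  2 × C: 1 H each → 2
  2 × N: 1 H each → 2
  2 × N (charge +1): no H
  2 × O: no H
  2 × O (charge -1): no H
  1 × C: 2 H
  1 × Cl: no H
  1 × O: 1 H
  1 × S: 1 H
  Total hydrogens = 17.
Molecular formula: C9H17ClN4O5S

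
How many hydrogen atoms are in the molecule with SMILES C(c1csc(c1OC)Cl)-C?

9

Hydrogens are implicit in SMILES; fill each atom to its normal valence:
  3 × C (aromatic): no H
  2 × C: 3 H each → 6
  1 × C: 2 H
  1 × C (aromatic): 1 H
  1 × Cl: no H
  1 × O: no H
  1 × S (aromatic): no H
  Total hydrogens = 9.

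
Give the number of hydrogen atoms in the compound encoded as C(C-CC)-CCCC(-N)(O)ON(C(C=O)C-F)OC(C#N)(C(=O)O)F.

Hydrogens are implicit in SMILES; fill each atom to its normal valence:
  7 × C: 2 H each → 14
  4 × C: no H
  4 × O: no H
  2 × C: 1 H each → 2
  2 × F: no H
  2 × N: no H
  2 × O: 1 H each → 2
  1 × C: 3 H
  1 × N: 2 H
  Total hydrogens = 23.

23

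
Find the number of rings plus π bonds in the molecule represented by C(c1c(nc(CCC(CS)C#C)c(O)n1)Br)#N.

8

Molecular formula from the SMILES: C11H10BrN3OS.
DoU = (2C + 2 + N − H − X)/2 = (2·11 + 2 + 3 − 10 − 1)/2 = 16/2 = 8.
(Structurally: 1 ring(s) + 7 π bond(s) = 8.)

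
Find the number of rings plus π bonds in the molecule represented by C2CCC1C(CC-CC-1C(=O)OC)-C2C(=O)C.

4

Molecular formula from the SMILES: C14H22O3.
DoU = (2C + 2 + N − H − X)/2 = (2·14 + 2 + 0 − 22 − 0)/2 = 8/2 = 4.
(Structurally: 2 ring(s) + 2 π bond(s) = 4.)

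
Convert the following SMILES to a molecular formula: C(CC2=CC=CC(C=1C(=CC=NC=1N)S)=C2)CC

Heavy atoms from the SMILES: 15 C, 2 N, 1 S.
Implicit hydrogens by atom environment:
  6 × C (aromatic): 1 H each → 6
  5 × C (aromatic): no H
  3 × C: 2 H each → 6
  1 × C: 3 H
  1 × N: 2 H
  1 × N (aromatic): no H
  1 × S: 1 H
  Total hydrogens = 18.
Molecular formula: C15H18N2S

C15H18N2S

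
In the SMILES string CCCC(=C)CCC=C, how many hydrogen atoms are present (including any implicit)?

16

Hydrogens are implicit in SMILES; fill each atom to its normal valence:
  6 × C: 2 H each → 12
  1 × C: 3 H
  1 × C: 1 H
  1 × C: no H
  Total hydrogens = 16.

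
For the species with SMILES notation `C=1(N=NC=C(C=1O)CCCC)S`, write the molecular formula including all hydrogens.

C8H12N2OS

Heavy atoms from the SMILES: 8 C, 2 N, 1 O, 1 S.
Implicit hydrogens by atom environment:
  3 × C: 2 H each → 6
  3 × C (aromatic): no H
  2 × N (aromatic): no H
  1 × C: 3 H
  1 × C (aromatic): 1 H
  1 × O: 1 H
  1 × S: 1 H
  Total hydrogens = 12.
Molecular formula: C8H12N2OS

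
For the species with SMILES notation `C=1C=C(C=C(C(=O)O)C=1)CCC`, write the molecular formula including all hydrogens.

C10H12O2

Heavy atoms from the SMILES: 10 C, 2 O.
Implicit hydrogens by atom environment:
  4 × C (aromatic): 1 H each → 4
  2 × C: 2 H each → 4
  2 × C (aromatic): no H
  1 × C: 3 H
  1 × C: no H
  1 × O: 1 H
  1 × O: no H
  Total hydrogens = 12.
Molecular formula: C10H12O2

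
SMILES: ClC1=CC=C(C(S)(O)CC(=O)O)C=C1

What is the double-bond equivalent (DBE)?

5

Molecular formula from the SMILES: C9H9ClO3S.
DoU = (2C + 2 + N − H − X)/2 = (2·9 + 2 + 0 − 9 − 1)/2 = 10/2 = 5.
(Structurally: 1 ring(s) + 4 π bond(s) = 5.)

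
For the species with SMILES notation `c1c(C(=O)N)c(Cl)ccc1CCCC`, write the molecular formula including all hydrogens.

C11H14ClNO

Heavy atoms from the SMILES: 11 C, 1 Cl, 1 N, 1 O.
Implicit hydrogens by atom environment:
  3 × C: 2 H each → 6
  3 × C (aromatic): 1 H each → 3
  3 × C (aromatic): no H
  1 × C: 3 H
  1 × C: no H
  1 × Cl: no H
  1 × N: 2 H
  1 × O: no H
  Total hydrogens = 14.
Molecular formula: C11H14ClNO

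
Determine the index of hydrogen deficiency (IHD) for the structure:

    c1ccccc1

4

Molecular formula from the SMILES: C6H6.
DoU = (2C + 2 + N − H − X)/2 = (2·6 + 2 + 0 − 6 − 0)/2 = 8/2 = 4.
(Structurally: 1 ring(s) + 3 π bond(s) = 4.)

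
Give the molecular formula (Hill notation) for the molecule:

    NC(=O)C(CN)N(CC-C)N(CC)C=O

Heavy atoms from the SMILES: 9 C, 4 N, 2 O.
Implicit hydrogens by atom environment:
  4 × C: 2 H each → 8
  2 × C: 3 H each → 6
  2 × C: 1 H each → 2
  2 × N: 2 H each → 4
  2 × N: no H
  2 × O: no H
  1 × C: no H
  Total hydrogens = 20.
Molecular formula: C9H20N4O2

C9H20N4O2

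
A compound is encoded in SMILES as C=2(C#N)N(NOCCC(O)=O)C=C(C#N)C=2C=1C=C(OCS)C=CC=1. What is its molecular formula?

C16H14N4O4S

Heavy atoms from the SMILES: 16 C, 4 N, 4 O, 1 S.
Implicit hydrogens by atom environment:
  5 × C (aromatic): 1 H each → 5
  5 × C (aromatic): no H
  3 × C: 2 H each → 6
  3 × C: no H
  3 × O: no H
  2 × N: no H
  1 × N: 1 H
  1 × N (aromatic): no H
  1 × O: 1 H
  1 × S: 1 H
  Total hydrogens = 14.
Molecular formula: C16H14N4O4S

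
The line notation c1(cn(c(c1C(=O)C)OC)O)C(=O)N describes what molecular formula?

Heavy atoms from the SMILES: 8 C, 2 N, 4 O.
Implicit hydrogens by atom environment:
  3 × C (aromatic): no H
  3 × O: no H
  2 × C: 3 H each → 6
  2 × C: no H
  1 × C (aromatic): 1 H
  1 × N: 2 H
  1 × N (aromatic): no H
  1 × O: 1 H
  Total hydrogens = 10.
Molecular formula: C8H10N2O4

C8H10N2O4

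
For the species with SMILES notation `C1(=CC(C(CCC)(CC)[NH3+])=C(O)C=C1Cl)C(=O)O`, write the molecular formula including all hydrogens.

C13H19ClNO3+

Heavy atoms from the SMILES: 13 C, 1 Cl, 1 N, 3 O.
Implicit hydrogens by atom environment:
  4 × C (aromatic): no H
  3 × C: 2 H each → 6
  2 × C: 3 H each → 6
  2 × C (aromatic): 1 H each → 2
  2 × C: no H
  2 × O: 1 H each → 2
  1 × Cl: no H
  1 × N (charge +1): 3 H
  1 × O: no H
  Total hydrogens = 19.
Net charge +1.
Molecular formula: C13H19ClNO3+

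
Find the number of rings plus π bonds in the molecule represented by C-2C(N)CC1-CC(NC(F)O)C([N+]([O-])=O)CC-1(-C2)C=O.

4

Molecular formula from the SMILES: C12H20FN3O4.
DoU = (2C + 2 + N − H − X)/2 = (2·12 + 2 + 3 − 20 − 1)/2 = 8/2 = 4.
(Structurally: 2 ring(s) + 2 π bond(s) = 4.)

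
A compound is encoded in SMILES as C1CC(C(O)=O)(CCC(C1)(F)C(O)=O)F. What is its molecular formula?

Heavy atoms from the SMILES: 9 C, 2 F, 4 O.
Implicit hydrogens by atom environment:
  5 × C: 2 H each → 10
  4 × C: no H
  2 × F: no H
  2 × O: 1 H each → 2
  2 × O: no H
  Total hydrogens = 12.
Molecular formula: C9H12F2O4

C9H12F2O4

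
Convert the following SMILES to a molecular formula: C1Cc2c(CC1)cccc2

C10H12

Heavy atoms from the SMILES: 10 C.
Implicit hydrogens by atom environment:
  4 × C: 2 H each → 8
  4 × C (aromatic): 1 H each → 4
  2 × C (aromatic): no H
  Total hydrogens = 12.
Molecular formula: C10H12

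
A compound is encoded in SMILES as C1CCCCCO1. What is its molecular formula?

Heavy atoms from the SMILES: 6 C, 1 O.
Implicit hydrogens by atom environment:
  6 × C: 2 H each → 12
  1 × O: no H
  Total hydrogens = 12.
Molecular formula: C6H12O

C6H12O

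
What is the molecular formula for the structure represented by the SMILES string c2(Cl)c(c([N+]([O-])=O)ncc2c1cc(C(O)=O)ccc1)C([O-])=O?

Heavy atoms from the SMILES: 13 C, 1 Cl, 2 N, 6 O.
Implicit hydrogens by atom environment:
  6 × C (aromatic): no H
  5 × C (aromatic): 1 H each → 5
  3 × O: no H
  2 × C: no H
  2 × O (charge -1): no H
  1 × Cl: no H
  1 × N (aromatic): no H
  1 × N (charge +1): no H
  1 × O: 1 H
  Total hydrogens = 6.
Net charge -1.
Molecular formula: C13H6ClN2O6-

C13H6ClN2O6-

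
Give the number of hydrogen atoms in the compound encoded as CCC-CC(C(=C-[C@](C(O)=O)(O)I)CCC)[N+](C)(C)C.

29

Hydrogens are implicit in SMILES; fill each atom to its normal valence:
  5 × C: 3 H each → 15
  5 × C: 2 H each → 10
  3 × C: no H
  2 × C: 1 H each → 2
  2 × O: 1 H each → 2
  1 × I: no H
  1 × N (charge +1): no H
  1 × O: no H
  Total hydrogens = 29.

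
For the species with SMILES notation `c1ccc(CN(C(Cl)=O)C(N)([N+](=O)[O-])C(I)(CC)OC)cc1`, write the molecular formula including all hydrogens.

Heavy atoms from the SMILES: 13 C, 1 Cl, 1 I, 3 N, 4 O.
Implicit hydrogens by atom environment:
  5 × C (aromatic): 1 H each → 5
  3 × C: no H
  3 × O: no H
  2 × C: 3 H each → 6
  2 × C: 2 H each → 4
  1 × C (aromatic): no H
  1 × Cl: no H
  1 × I: no H
  1 × N: 2 H
  1 × N: no H
  1 × N (charge +1): no H
  1 × O (charge -1): no H
  Total hydrogens = 17.
Molecular formula: C13H17ClIN3O4

C13H17ClIN3O4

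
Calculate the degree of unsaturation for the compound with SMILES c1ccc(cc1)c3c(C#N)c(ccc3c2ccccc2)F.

Molecular formula from the SMILES: C19H12FN.
DoU = (2C + 2 + N − H − X)/2 = (2·19 + 2 + 1 − 12 − 1)/2 = 28/2 = 14.
(Structurally: 3 ring(s) + 11 π bond(s) = 14.)

14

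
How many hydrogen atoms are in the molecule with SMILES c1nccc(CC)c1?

Hydrogens are implicit in SMILES; fill each atom to its normal valence:
  4 × C (aromatic): 1 H each → 4
  1 × C: 3 H
  1 × C: 2 H
  1 × C (aromatic): no H
  1 × N (aromatic): no H
  Total hydrogens = 9.

9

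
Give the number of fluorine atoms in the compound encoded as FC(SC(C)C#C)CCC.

1

The symbol for fluorine appears 1 time in the SMILES.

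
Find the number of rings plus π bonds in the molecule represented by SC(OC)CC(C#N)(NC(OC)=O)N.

3

Molecular formula from the SMILES: C7H13N3O3S.
DoU = (2C + 2 + N − H − X)/2 = (2·7 + 2 + 3 − 13 − 0)/2 = 6/2 = 3.
(Structurally: 0 ring(s) + 3 π bond(s) = 3.)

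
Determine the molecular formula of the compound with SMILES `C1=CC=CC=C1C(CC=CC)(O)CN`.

C12H17NO

Heavy atoms from the SMILES: 12 C, 1 N, 1 O.
Implicit hydrogens by atom environment:
  5 × C (aromatic): 1 H each → 5
  2 × C: 2 H each → 4
  2 × C: 1 H each → 2
  1 × C: 3 H
  1 × C: no H
  1 × C (aromatic): no H
  1 × N: 2 H
  1 × O: 1 H
  Total hydrogens = 17.
Molecular formula: C12H17NO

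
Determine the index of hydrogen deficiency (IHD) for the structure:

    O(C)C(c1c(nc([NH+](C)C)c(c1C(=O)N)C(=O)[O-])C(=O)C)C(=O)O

8

Molecular formula from the SMILES: C14H17N3O7.
DoU = (2C + 2 + N − H − X)/2 = (2·14 + 2 + 3 − 17 − 0)/2 = 16/2 = 8.
(Structurally: 1 ring(s) + 7 π bond(s) = 8.)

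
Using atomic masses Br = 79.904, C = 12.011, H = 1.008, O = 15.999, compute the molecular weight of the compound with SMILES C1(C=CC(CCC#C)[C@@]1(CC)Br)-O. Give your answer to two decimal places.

243.14

Molecular formula: C11H15BrO.
M = 1×79.904 + 11×12.011 + 15×1.008 + 1×15.999 = 243.14 g/mol.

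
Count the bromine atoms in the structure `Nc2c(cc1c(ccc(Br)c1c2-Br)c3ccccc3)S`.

The symbol for bromine appears 2 times in the SMILES.

2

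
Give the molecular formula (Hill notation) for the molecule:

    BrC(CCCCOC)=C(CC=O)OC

Heavy atoms from the SMILES: 1 Br, 10 C, 3 O.
Implicit hydrogens by atom environment:
  5 × C: 2 H each → 10
  3 × O: no H
  2 × C: 3 H each → 6
  2 × C: no H
  1 × Br: no H
  1 × C: 1 H
  Total hydrogens = 17.
Molecular formula: C10H17BrO3

C10H17BrO3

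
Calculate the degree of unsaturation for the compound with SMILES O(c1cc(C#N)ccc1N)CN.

Molecular formula from the SMILES: C8H9N3O.
DoU = (2C + 2 + N − H − X)/2 = (2·8 + 2 + 3 − 9 − 0)/2 = 12/2 = 6.
(Structurally: 1 ring(s) + 5 π bond(s) = 6.)

6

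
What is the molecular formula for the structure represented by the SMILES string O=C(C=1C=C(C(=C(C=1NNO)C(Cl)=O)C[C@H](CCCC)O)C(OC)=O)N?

Heavy atoms from the SMILES: 16 C, 1 Cl, 3 N, 6 O.
Implicit hydrogens by atom environment:
  5 × C (aromatic): no H
  4 × C: 2 H each → 8
  4 × O: no H
  3 × C: no H
  2 × C: 3 H each → 6
  2 × N: 1 H each → 2
  2 × O: 1 H each → 2
  1 × C (aromatic): 1 H
  1 × C: 1 H
  1 × Cl: no H
  1 × N: 2 H
  Total hydrogens = 22.
Molecular formula: C16H22ClN3O6

C16H22ClN3O6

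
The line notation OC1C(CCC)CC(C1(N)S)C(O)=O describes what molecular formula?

C9H17NO3S

Heavy atoms from the SMILES: 9 C, 1 N, 3 O, 1 S.
Implicit hydrogens by atom environment:
  3 × C: 2 H each → 6
  3 × C: 1 H each → 3
  2 × C: no H
  2 × O: 1 H each → 2
  1 × C: 3 H
  1 × N: 2 H
  1 × O: no H
  1 × S: 1 H
  Total hydrogens = 17.
Molecular formula: C9H17NO3S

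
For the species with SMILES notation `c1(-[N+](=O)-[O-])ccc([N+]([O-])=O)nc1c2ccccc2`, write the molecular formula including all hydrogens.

C11H7N3O4

Heavy atoms from the SMILES: 11 C, 3 N, 4 O.
Implicit hydrogens by atom environment:
  7 × C (aromatic): 1 H each → 7
  4 × C (aromatic): no H
  2 × N (charge +1): no H
  2 × O: no H
  2 × O (charge -1): no H
  1 × N (aromatic): no H
  Total hydrogens = 7.
Molecular formula: C11H7N3O4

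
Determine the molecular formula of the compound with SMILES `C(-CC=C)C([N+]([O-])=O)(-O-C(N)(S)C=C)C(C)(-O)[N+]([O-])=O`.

Heavy atoms from the SMILES: 10 C, 3 N, 6 O, 1 S.
Implicit hydrogens by atom environment:
  4 × C: 2 H each → 8
  3 × C: no H
  3 × O: no H
  2 × C: 1 H each → 2
  2 × N (charge +1): no H
  2 × O (charge -1): no H
  1 × C: 3 H
  1 × N: 2 H
  1 × O: 1 H
  1 × S: 1 H
  Total hydrogens = 17.
Molecular formula: C10H17N3O6S

C10H17N3O6S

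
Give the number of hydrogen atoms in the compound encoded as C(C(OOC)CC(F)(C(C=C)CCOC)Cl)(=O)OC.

20

Hydrogens are implicit in SMILES; fill each atom to its normal valence:
  5 × O: no H
  4 × C: 2 H each → 8
  3 × C: 3 H each → 9
  3 × C: 1 H each → 3
  2 × C: no H
  1 × Cl: no H
  1 × F: no H
  Total hydrogens = 20.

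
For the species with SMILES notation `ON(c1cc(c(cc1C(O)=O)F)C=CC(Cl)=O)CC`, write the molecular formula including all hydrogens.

Heavy atoms from the SMILES: 12 C, 1 Cl, 1 F, 1 N, 4 O.
Implicit hydrogens by atom environment:
  4 × C (aromatic): no H
  2 × C (aromatic): 1 H each → 2
  2 × C: 1 H each → 2
  2 × C: no H
  2 × O: 1 H each → 2
  2 × O: no H
  1 × C: 3 H
  1 × C: 2 H
  1 × Cl: no H
  1 × F: no H
  1 × N: no H
  Total hydrogens = 11.
Molecular formula: C12H11ClFNO4

C12H11ClFNO4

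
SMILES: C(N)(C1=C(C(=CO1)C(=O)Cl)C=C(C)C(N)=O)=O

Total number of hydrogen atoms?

Hydrogens are implicit in SMILES; fill each atom to its normal valence:
  4 × C: no H
  3 × C (aromatic): no H
  3 × O: no H
  2 × N: 2 H each → 4
  1 × C: 3 H
  1 × C (aromatic): 1 H
  1 × C: 1 H
  1 × Cl: no H
  1 × O (aromatic): no H
  Total hydrogens = 9.

9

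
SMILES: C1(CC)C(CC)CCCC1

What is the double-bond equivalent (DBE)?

Molecular formula from the SMILES: C10H20.
DoU = (2C + 2 + N − H − X)/2 = (2·10 + 2 + 0 − 20 − 0)/2 = 2/2 = 1.
(Structurally: 1 ring(s) + 0 π bond(s) = 1.)

1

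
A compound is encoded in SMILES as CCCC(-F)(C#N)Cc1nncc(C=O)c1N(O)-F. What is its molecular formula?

Heavy atoms from the SMILES: 11 C, 2 F, 4 N, 2 O.
Implicit hydrogens by atom environment:
  3 × C: 2 H each → 6
  3 × C (aromatic): no H
  2 × C: no H
  2 × F: no H
  2 × N (aromatic): no H
  2 × N: no H
  1 × C: 3 H
  1 × C (aromatic): 1 H
  1 × C: 1 H
  1 × O: 1 H
  1 × O: no H
  Total hydrogens = 12.
Molecular formula: C11H12F2N4O2

C11H12F2N4O2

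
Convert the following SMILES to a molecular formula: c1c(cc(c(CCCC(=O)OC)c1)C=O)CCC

Heavy atoms from the SMILES: 15 C, 3 O.
Implicit hydrogens by atom environment:
  5 × C: 2 H each → 10
  3 × C (aromatic): 1 H each → 3
  3 × C (aromatic): no H
  3 × O: no H
  2 × C: 3 H each → 6
  1 × C: 1 H
  1 × C: no H
  Total hydrogens = 20.
Molecular formula: C15H20O3

C15H20O3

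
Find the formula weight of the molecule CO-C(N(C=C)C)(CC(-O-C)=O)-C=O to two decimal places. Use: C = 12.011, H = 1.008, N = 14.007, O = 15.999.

Molecular formula: C9H15NO4.
M = 9×12.011 + 15×1.008 + 1×14.007 + 4×15.999 = 201.22 g/mol.

201.22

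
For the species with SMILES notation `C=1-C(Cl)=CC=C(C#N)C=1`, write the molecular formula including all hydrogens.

C7H4ClN

Heavy atoms from the SMILES: 7 C, 1 Cl, 1 N.
Implicit hydrogens by atom environment:
  4 × C (aromatic): 1 H each → 4
  2 × C (aromatic): no H
  1 × C: no H
  1 × Cl: no H
  1 × N: no H
  Total hydrogens = 4.
Molecular formula: C7H4ClN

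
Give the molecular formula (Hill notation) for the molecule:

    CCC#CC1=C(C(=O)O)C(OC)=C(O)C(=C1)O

C12H12O5

Heavy atoms from the SMILES: 12 C, 5 O.
Implicit hydrogens by atom environment:
  5 × C (aromatic): no H
  3 × C: no H
  3 × O: 1 H each → 3
  2 × C: 3 H each → 6
  2 × O: no H
  1 × C: 2 H
  1 × C (aromatic): 1 H
  Total hydrogens = 12.
Molecular formula: C12H12O5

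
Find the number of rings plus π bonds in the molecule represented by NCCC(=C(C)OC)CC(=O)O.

2

Molecular formula from the SMILES: C8H15NO3.
DoU = (2C + 2 + N − H − X)/2 = (2·8 + 2 + 1 − 15 − 0)/2 = 4/2 = 2.
(Structurally: 0 ring(s) + 2 π bond(s) = 2.)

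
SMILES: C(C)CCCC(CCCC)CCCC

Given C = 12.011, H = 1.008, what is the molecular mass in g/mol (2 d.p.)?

Molecular formula: C14H30.
M = 14×12.011 + 30×1.008 = 198.39 g/mol.

198.39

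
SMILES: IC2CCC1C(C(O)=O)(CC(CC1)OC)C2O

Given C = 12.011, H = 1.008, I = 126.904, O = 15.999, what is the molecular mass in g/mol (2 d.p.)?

Molecular formula: C12H19IO4.
M = 12×12.011 + 19×1.008 + 1×126.904 + 4×15.999 = 354.18 g/mol.

354.18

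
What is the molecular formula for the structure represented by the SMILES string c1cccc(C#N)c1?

Heavy atoms from the SMILES: 7 C, 1 N.
Implicit hydrogens by atom environment:
  5 × C (aromatic): 1 H each → 5
  1 × C (aromatic): no H
  1 × C: no H
  1 × N: no H
  Total hydrogens = 5.
Molecular formula: C7H5N

C7H5N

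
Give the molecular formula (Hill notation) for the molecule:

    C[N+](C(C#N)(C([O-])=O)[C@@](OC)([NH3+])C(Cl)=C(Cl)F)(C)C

Heavy atoms from the SMILES: 10 C, 2 Cl, 1 F, 3 N, 3 O.
Implicit hydrogens by atom environment:
  6 × C: no H
  4 × C: 3 H each → 12
  2 × Cl: no H
  2 × O: no H
  1 × F: no H
  1 × N (charge +1): 3 H
  1 × N: no H
  1 × N (charge +1): no H
  1 × O (charge -1): no H
  Total hydrogens = 15.
Net charge +1.
Molecular formula: C10H15Cl2FN3O3+

C10H15Cl2FN3O3+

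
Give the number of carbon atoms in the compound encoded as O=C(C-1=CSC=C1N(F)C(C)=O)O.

7

The symbol for carbon appears 7 times in the SMILES.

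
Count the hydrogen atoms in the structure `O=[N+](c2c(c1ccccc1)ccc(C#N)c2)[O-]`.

8

Hydrogens are implicit in SMILES; fill each atom to its normal valence:
  8 × C (aromatic): 1 H each → 8
  4 × C (aromatic): no H
  1 × C: no H
  1 × N: no H
  1 × N (charge +1): no H
  1 × O: no H
  1 × O (charge -1): no H
  Total hydrogens = 8.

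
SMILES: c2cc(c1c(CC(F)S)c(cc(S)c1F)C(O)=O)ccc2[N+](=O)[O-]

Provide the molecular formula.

C15H11F2NO4S2

Heavy atoms from the SMILES: 15 C, 2 F, 1 N, 4 O, 2 S.
Implicit hydrogens by atom environment:
  7 × C (aromatic): no H
  5 × C (aromatic): 1 H each → 5
  2 × F: no H
  2 × O: no H
  2 × S: 1 H each → 2
  1 × C: 2 H
  1 × C: 1 H
  1 × C: no H
  1 × N (charge +1): no H
  1 × O: 1 H
  1 × O (charge -1): no H
  Total hydrogens = 11.
Molecular formula: C15H11F2NO4S2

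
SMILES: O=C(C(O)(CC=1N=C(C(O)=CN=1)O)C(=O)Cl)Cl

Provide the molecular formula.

C8H6Cl2N2O5

Heavy atoms from the SMILES: 8 C, 2 Cl, 2 N, 5 O.
Implicit hydrogens by atom environment:
  3 × C (aromatic): no H
  3 × C: no H
  3 × O: 1 H each → 3
  2 × Cl: no H
  2 × N (aromatic): no H
  2 × O: no H
  1 × C: 2 H
  1 × C (aromatic): 1 H
  Total hydrogens = 6.
Molecular formula: C8H6Cl2N2O5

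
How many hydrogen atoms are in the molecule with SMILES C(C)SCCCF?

Hydrogens are implicit in SMILES; fill each atom to its normal valence:
  4 × C: 2 H each → 8
  1 × C: 3 H
  1 × F: no H
  1 × S: no H
  Total hydrogens = 11.

11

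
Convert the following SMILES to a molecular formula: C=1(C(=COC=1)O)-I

C4H3IO2

Heavy atoms from the SMILES: 4 C, 1 I, 2 O.
Implicit hydrogens by atom environment:
  2 × C (aromatic): 1 H each → 2
  2 × C (aromatic): no H
  1 × I: no H
  1 × O: 1 H
  1 × O (aromatic): no H
  Total hydrogens = 3.
Molecular formula: C4H3IO2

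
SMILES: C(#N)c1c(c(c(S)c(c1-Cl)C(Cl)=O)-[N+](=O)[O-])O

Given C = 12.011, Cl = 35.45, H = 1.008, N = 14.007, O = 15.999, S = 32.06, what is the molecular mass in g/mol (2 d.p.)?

293.07

Molecular formula: C8H2Cl2N2O4S.
M = 8×12.011 + 2×35.45 + 2×1.008 + 2×14.007 + 4×15.999 + 1×32.06 = 293.07 g/mol.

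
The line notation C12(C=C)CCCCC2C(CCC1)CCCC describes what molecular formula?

C16H28

Heavy atoms from the SMILES: 16 C.
Implicit hydrogens by atom environment:
  11 × C: 2 H each → 22
  3 × C: 1 H each → 3
  1 × C: 3 H
  1 × C: no H
  Total hydrogens = 28.
Molecular formula: C16H28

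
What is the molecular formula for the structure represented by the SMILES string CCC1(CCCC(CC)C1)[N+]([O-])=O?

Heavy atoms from the SMILES: 10 C, 1 N, 2 O.
Implicit hydrogens by atom environment:
  6 × C: 2 H each → 12
  2 × C: 3 H each → 6
  1 × C: 1 H
  1 × C: no H
  1 × N (charge +1): no H
  1 × O: no H
  1 × O (charge -1): no H
  Total hydrogens = 19.
Molecular formula: C10H19NO2

C10H19NO2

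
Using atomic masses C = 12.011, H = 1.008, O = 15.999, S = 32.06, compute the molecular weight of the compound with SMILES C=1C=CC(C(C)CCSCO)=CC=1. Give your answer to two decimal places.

Molecular formula: C11H16OS.
M = 11×12.011 + 16×1.008 + 1×15.999 + 1×32.06 = 196.31 g/mol.

196.31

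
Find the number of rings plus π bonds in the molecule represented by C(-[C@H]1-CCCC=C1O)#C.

Molecular formula from the SMILES: C8H10O.
DoU = (2C + 2 + N − H − X)/2 = (2·8 + 2 + 0 − 10 − 0)/2 = 8/2 = 4.
(Structurally: 1 ring(s) + 3 π bond(s) = 4.)

4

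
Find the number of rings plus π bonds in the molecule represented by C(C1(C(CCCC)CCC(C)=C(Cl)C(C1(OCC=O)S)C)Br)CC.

Molecular formula from the SMILES: C19H32BrClO2S.
DoU = (2C + 2 + N − H − X)/2 = (2·19 + 2 + 0 − 32 − 2)/2 = 6/2 = 3.
(Structurally: 1 ring(s) + 2 π bond(s) = 3.)

3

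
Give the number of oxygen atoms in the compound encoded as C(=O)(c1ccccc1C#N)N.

The symbol for oxygen appears 1 time in the SMILES.

1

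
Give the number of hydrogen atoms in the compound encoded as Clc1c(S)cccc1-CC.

Hydrogens are implicit in SMILES; fill each atom to its normal valence:
  3 × C (aromatic): 1 H each → 3
  3 × C (aromatic): no H
  1 × C: 3 H
  1 × C: 2 H
  1 × Cl: no H
  1 × S: 1 H
  Total hydrogens = 9.

9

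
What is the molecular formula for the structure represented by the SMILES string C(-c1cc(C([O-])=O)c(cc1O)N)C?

Heavy atoms from the SMILES: 9 C, 1 N, 3 O.
Implicit hydrogens by atom environment:
  4 × C (aromatic): no H
  2 × C (aromatic): 1 H each → 2
  1 × C: 3 H
  1 × C: 2 H
  1 × C: no H
  1 × N: 2 H
  1 × O: 1 H
  1 × O: no H
  1 × O (charge -1): no H
  Total hydrogens = 10.
Net charge -1.
Molecular formula: C9H10NO3-

C9H10NO3-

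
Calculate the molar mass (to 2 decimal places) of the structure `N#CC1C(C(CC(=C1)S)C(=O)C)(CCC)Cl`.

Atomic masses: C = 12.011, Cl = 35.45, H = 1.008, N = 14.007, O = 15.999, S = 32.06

Molecular formula: C12H16ClNOS.
M = 12×12.011 + 1×35.45 + 16×1.008 + 1×14.007 + 1×15.999 + 1×32.06 = 257.78 g/mol.

257.78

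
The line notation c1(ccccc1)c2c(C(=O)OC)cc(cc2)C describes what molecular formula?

Heavy atoms from the SMILES: 15 C, 2 O.
Implicit hydrogens by atom environment:
  8 × C (aromatic): 1 H each → 8
  4 × C (aromatic): no H
  2 × C: 3 H each → 6
  2 × O: no H
  1 × C: no H
  Total hydrogens = 14.
Molecular formula: C15H14O2

C15H14O2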